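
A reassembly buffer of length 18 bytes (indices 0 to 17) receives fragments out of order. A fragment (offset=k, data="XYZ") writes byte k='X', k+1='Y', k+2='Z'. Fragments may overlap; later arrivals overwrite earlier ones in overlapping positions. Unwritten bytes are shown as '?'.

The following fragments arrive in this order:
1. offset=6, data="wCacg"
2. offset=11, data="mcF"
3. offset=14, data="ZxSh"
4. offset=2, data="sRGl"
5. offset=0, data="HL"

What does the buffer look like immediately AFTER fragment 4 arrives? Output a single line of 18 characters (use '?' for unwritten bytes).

Fragment 1: offset=6 data="wCacg" -> buffer=??????wCacg???????
Fragment 2: offset=11 data="mcF" -> buffer=??????wCacgmcF????
Fragment 3: offset=14 data="ZxSh" -> buffer=??????wCacgmcFZxSh
Fragment 4: offset=2 data="sRGl" -> buffer=??sRGlwCacgmcFZxSh

Answer: ??sRGlwCacgmcFZxSh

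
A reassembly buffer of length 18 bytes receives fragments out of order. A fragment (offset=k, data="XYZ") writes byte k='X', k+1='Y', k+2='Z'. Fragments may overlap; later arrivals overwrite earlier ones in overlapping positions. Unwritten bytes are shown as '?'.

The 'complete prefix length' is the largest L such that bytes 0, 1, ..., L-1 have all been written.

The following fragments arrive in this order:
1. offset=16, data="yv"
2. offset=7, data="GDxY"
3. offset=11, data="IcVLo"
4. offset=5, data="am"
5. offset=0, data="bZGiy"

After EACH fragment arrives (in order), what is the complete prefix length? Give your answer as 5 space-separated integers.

Answer: 0 0 0 0 18

Derivation:
Fragment 1: offset=16 data="yv" -> buffer=????????????????yv -> prefix_len=0
Fragment 2: offset=7 data="GDxY" -> buffer=???????GDxY?????yv -> prefix_len=0
Fragment 3: offset=11 data="IcVLo" -> buffer=???????GDxYIcVLoyv -> prefix_len=0
Fragment 4: offset=5 data="am" -> buffer=?????amGDxYIcVLoyv -> prefix_len=0
Fragment 5: offset=0 data="bZGiy" -> buffer=bZGiyamGDxYIcVLoyv -> prefix_len=18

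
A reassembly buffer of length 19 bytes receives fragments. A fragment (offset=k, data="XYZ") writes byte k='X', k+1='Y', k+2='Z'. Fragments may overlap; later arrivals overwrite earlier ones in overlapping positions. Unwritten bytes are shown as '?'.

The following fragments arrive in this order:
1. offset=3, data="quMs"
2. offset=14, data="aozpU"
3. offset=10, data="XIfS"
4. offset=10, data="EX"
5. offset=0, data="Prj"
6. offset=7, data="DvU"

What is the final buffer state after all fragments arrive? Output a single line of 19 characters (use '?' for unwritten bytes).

Fragment 1: offset=3 data="quMs" -> buffer=???quMs????????????
Fragment 2: offset=14 data="aozpU" -> buffer=???quMs???????aozpU
Fragment 3: offset=10 data="XIfS" -> buffer=???quMs???XIfSaozpU
Fragment 4: offset=10 data="EX" -> buffer=???quMs???EXfSaozpU
Fragment 5: offset=0 data="Prj" -> buffer=PrjquMs???EXfSaozpU
Fragment 6: offset=7 data="DvU" -> buffer=PrjquMsDvUEXfSaozpU

Answer: PrjquMsDvUEXfSaozpU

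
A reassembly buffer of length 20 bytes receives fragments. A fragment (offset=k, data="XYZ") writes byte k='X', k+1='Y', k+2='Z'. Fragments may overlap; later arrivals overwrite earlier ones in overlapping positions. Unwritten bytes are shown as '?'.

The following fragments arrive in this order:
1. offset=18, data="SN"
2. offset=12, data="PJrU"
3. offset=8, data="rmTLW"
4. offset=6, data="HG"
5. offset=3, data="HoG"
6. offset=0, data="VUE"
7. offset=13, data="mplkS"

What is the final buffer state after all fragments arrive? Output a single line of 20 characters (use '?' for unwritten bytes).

Answer: VUEHoGHGrmTLWmplkSSN

Derivation:
Fragment 1: offset=18 data="SN" -> buffer=??????????????????SN
Fragment 2: offset=12 data="PJrU" -> buffer=????????????PJrU??SN
Fragment 3: offset=8 data="rmTLW" -> buffer=????????rmTLWJrU??SN
Fragment 4: offset=6 data="HG" -> buffer=??????HGrmTLWJrU??SN
Fragment 5: offset=3 data="HoG" -> buffer=???HoGHGrmTLWJrU??SN
Fragment 6: offset=0 data="VUE" -> buffer=VUEHoGHGrmTLWJrU??SN
Fragment 7: offset=13 data="mplkS" -> buffer=VUEHoGHGrmTLWmplkSSN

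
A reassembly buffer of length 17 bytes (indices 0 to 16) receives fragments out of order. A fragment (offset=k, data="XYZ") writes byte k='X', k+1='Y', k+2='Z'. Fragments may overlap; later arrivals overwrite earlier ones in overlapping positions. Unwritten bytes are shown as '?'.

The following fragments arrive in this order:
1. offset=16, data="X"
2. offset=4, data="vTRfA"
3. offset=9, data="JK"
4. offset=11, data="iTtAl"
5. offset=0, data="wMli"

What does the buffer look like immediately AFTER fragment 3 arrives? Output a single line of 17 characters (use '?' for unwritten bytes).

Answer: ????vTRfAJK?????X

Derivation:
Fragment 1: offset=16 data="X" -> buffer=????????????????X
Fragment 2: offset=4 data="vTRfA" -> buffer=????vTRfA???????X
Fragment 3: offset=9 data="JK" -> buffer=????vTRfAJK?????X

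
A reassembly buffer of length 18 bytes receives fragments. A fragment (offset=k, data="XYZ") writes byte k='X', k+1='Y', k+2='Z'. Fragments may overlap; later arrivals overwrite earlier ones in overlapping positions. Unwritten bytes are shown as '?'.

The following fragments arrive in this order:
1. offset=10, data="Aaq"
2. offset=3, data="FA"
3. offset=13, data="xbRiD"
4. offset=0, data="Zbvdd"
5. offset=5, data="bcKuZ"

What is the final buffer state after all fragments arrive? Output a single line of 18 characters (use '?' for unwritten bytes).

Answer: ZbvddbcKuZAaqxbRiD

Derivation:
Fragment 1: offset=10 data="Aaq" -> buffer=??????????Aaq?????
Fragment 2: offset=3 data="FA" -> buffer=???FA?????Aaq?????
Fragment 3: offset=13 data="xbRiD" -> buffer=???FA?????AaqxbRiD
Fragment 4: offset=0 data="Zbvdd" -> buffer=Zbvdd?????AaqxbRiD
Fragment 5: offset=5 data="bcKuZ" -> buffer=ZbvddbcKuZAaqxbRiD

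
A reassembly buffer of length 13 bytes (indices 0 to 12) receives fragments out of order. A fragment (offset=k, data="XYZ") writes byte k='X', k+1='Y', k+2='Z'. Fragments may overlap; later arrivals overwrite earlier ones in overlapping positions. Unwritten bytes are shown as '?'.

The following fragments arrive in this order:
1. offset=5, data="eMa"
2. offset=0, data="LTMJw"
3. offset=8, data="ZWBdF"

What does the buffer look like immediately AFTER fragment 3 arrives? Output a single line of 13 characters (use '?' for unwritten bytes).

Fragment 1: offset=5 data="eMa" -> buffer=?????eMa?????
Fragment 2: offset=0 data="LTMJw" -> buffer=LTMJweMa?????
Fragment 3: offset=8 data="ZWBdF" -> buffer=LTMJweMaZWBdF

Answer: LTMJweMaZWBdF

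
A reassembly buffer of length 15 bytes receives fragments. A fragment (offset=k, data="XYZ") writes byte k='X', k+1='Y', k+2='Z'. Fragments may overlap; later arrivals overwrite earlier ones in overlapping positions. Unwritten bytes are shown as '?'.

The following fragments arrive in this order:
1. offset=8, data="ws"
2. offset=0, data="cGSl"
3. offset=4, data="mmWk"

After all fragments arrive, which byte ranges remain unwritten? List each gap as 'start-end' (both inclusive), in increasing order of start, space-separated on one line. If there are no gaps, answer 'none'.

Fragment 1: offset=8 len=2
Fragment 2: offset=0 len=4
Fragment 3: offset=4 len=4
Gaps: 10-14

Answer: 10-14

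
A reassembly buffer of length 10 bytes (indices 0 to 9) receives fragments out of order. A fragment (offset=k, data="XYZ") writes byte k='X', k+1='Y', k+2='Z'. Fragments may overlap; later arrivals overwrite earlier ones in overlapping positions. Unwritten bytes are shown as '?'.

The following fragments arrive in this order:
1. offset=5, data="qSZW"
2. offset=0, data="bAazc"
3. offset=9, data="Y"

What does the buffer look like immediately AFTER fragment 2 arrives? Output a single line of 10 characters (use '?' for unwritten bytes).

Answer: bAazcqSZW?

Derivation:
Fragment 1: offset=5 data="qSZW" -> buffer=?????qSZW?
Fragment 2: offset=0 data="bAazc" -> buffer=bAazcqSZW?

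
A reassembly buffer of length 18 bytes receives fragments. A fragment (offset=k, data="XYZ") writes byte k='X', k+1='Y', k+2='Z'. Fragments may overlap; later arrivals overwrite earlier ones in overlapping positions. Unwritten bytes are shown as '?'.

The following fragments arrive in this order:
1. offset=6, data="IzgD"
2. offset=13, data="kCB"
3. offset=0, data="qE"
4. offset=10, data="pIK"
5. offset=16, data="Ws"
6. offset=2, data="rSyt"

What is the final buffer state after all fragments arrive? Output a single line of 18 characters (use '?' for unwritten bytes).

Answer: qErSytIzgDpIKkCBWs

Derivation:
Fragment 1: offset=6 data="IzgD" -> buffer=??????IzgD????????
Fragment 2: offset=13 data="kCB" -> buffer=??????IzgD???kCB??
Fragment 3: offset=0 data="qE" -> buffer=qE????IzgD???kCB??
Fragment 4: offset=10 data="pIK" -> buffer=qE????IzgDpIKkCB??
Fragment 5: offset=16 data="Ws" -> buffer=qE????IzgDpIKkCBWs
Fragment 6: offset=2 data="rSyt" -> buffer=qErSytIzgDpIKkCBWs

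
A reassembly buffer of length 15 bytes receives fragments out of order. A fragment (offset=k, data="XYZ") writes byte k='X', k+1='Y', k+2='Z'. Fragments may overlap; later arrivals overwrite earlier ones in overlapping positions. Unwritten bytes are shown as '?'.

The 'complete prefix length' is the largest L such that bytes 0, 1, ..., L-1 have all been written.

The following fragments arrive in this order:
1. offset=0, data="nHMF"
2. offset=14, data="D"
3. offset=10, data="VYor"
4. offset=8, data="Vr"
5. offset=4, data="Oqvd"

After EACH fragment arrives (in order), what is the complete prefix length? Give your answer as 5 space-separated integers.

Fragment 1: offset=0 data="nHMF" -> buffer=nHMF??????????? -> prefix_len=4
Fragment 2: offset=14 data="D" -> buffer=nHMF??????????D -> prefix_len=4
Fragment 3: offset=10 data="VYor" -> buffer=nHMF??????VYorD -> prefix_len=4
Fragment 4: offset=8 data="Vr" -> buffer=nHMF????VrVYorD -> prefix_len=4
Fragment 5: offset=4 data="Oqvd" -> buffer=nHMFOqvdVrVYorD -> prefix_len=15

Answer: 4 4 4 4 15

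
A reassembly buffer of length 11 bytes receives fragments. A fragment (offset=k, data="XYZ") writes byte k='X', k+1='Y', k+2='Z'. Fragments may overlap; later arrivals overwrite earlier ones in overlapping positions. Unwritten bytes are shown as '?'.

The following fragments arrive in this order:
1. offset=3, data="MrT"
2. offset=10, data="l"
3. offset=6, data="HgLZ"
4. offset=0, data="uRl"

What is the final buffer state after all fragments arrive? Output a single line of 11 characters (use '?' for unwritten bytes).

Answer: uRlMrTHgLZl

Derivation:
Fragment 1: offset=3 data="MrT" -> buffer=???MrT?????
Fragment 2: offset=10 data="l" -> buffer=???MrT????l
Fragment 3: offset=6 data="HgLZ" -> buffer=???MrTHgLZl
Fragment 4: offset=0 data="uRl" -> buffer=uRlMrTHgLZl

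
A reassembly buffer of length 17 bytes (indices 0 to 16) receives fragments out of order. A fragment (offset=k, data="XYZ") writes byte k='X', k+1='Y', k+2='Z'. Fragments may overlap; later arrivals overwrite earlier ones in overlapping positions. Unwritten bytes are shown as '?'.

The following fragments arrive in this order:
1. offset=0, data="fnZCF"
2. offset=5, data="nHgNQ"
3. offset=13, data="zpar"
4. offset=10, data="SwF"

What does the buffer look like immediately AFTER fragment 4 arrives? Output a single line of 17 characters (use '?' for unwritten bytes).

Fragment 1: offset=0 data="fnZCF" -> buffer=fnZCF????????????
Fragment 2: offset=5 data="nHgNQ" -> buffer=fnZCFnHgNQ???????
Fragment 3: offset=13 data="zpar" -> buffer=fnZCFnHgNQ???zpar
Fragment 4: offset=10 data="SwF" -> buffer=fnZCFnHgNQSwFzpar

Answer: fnZCFnHgNQSwFzpar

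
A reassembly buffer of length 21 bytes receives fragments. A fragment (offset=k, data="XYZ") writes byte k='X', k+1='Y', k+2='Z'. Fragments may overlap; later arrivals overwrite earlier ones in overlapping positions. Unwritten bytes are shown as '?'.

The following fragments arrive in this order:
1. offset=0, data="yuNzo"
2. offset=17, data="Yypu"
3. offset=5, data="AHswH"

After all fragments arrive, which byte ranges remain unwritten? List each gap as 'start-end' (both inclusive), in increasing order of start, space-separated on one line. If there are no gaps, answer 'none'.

Answer: 10-16

Derivation:
Fragment 1: offset=0 len=5
Fragment 2: offset=17 len=4
Fragment 3: offset=5 len=5
Gaps: 10-16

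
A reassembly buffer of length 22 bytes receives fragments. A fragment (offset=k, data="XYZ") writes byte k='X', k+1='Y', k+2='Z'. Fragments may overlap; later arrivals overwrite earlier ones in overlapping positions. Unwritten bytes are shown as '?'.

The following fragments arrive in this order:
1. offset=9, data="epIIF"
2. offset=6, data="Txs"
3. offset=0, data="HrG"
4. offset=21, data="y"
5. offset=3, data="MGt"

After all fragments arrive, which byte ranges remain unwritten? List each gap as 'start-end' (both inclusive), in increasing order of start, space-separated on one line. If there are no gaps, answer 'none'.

Answer: 14-20

Derivation:
Fragment 1: offset=9 len=5
Fragment 2: offset=6 len=3
Fragment 3: offset=0 len=3
Fragment 4: offset=21 len=1
Fragment 5: offset=3 len=3
Gaps: 14-20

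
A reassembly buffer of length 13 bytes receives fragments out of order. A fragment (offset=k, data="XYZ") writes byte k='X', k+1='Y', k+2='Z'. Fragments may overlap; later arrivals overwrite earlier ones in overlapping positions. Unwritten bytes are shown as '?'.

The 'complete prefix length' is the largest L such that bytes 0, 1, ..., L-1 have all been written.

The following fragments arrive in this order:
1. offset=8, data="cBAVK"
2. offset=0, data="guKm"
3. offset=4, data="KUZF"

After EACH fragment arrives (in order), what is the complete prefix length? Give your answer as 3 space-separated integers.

Answer: 0 4 13

Derivation:
Fragment 1: offset=8 data="cBAVK" -> buffer=????????cBAVK -> prefix_len=0
Fragment 2: offset=0 data="guKm" -> buffer=guKm????cBAVK -> prefix_len=4
Fragment 3: offset=4 data="KUZF" -> buffer=guKmKUZFcBAVK -> prefix_len=13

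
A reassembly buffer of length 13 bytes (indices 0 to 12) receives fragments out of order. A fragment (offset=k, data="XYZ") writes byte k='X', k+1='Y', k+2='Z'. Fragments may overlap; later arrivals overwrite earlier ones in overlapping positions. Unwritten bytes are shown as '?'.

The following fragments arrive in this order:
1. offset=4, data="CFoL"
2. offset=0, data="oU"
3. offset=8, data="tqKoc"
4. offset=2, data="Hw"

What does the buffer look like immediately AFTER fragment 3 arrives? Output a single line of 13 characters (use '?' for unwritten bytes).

Fragment 1: offset=4 data="CFoL" -> buffer=????CFoL?????
Fragment 2: offset=0 data="oU" -> buffer=oU??CFoL?????
Fragment 3: offset=8 data="tqKoc" -> buffer=oU??CFoLtqKoc

Answer: oU??CFoLtqKoc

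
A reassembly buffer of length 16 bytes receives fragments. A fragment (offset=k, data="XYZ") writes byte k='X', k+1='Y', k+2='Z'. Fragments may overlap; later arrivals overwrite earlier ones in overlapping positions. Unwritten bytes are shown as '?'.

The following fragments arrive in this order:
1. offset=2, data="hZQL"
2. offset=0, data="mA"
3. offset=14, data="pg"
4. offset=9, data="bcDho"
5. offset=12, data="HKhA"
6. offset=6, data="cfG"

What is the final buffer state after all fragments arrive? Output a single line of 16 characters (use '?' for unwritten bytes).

Fragment 1: offset=2 data="hZQL" -> buffer=??hZQL??????????
Fragment 2: offset=0 data="mA" -> buffer=mAhZQL??????????
Fragment 3: offset=14 data="pg" -> buffer=mAhZQL????????pg
Fragment 4: offset=9 data="bcDho" -> buffer=mAhZQL???bcDhopg
Fragment 5: offset=12 data="HKhA" -> buffer=mAhZQL???bcDHKhA
Fragment 6: offset=6 data="cfG" -> buffer=mAhZQLcfGbcDHKhA

Answer: mAhZQLcfGbcDHKhA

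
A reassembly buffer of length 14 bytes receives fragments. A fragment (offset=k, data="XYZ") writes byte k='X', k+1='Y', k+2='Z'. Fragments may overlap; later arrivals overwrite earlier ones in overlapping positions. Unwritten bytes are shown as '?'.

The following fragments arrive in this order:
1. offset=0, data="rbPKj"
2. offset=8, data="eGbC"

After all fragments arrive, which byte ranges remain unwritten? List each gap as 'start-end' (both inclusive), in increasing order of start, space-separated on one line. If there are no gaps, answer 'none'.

Fragment 1: offset=0 len=5
Fragment 2: offset=8 len=4
Gaps: 5-7 12-13

Answer: 5-7 12-13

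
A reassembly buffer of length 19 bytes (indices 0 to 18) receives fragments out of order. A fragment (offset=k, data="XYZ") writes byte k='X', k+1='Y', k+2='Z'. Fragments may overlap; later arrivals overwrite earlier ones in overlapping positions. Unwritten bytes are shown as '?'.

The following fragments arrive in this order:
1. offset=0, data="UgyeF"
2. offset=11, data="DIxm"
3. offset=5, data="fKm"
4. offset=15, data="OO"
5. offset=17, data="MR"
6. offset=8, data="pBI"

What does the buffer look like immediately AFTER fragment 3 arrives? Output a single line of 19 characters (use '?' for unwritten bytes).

Answer: UgyeFfKm???DIxm????

Derivation:
Fragment 1: offset=0 data="UgyeF" -> buffer=UgyeF??????????????
Fragment 2: offset=11 data="DIxm" -> buffer=UgyeF??????DIxm????
Fragment 3: offset=5 data="fKm" -> buffer=UgyeFfKm???DIxm????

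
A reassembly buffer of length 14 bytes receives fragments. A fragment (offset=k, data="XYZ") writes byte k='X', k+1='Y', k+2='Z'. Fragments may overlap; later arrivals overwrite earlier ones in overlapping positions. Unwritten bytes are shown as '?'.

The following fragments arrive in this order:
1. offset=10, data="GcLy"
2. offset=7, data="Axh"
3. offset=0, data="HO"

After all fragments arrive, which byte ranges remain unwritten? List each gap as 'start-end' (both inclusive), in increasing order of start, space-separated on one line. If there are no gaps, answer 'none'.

Fragment 1: offset=10 len=4
Fragment 2: offset=7 len=3
Fragment 3: offset=0 len=2
Gaps: 2-6

Answer: 2-6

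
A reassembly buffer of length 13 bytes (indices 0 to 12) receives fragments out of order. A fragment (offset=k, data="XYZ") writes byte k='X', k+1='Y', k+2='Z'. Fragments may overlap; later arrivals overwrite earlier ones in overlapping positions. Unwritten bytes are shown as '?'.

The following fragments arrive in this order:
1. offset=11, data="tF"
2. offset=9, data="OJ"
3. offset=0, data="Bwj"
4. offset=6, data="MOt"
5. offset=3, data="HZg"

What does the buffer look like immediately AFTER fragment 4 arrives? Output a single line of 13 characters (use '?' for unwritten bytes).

Answer: Bwj???MOtOJtF

Derivation:
Fragment 1: offset=11 data="tF" -> buffer=???????????tF
Fragment 2: offset=9 data="OJ" -> buffer=?????????OJtF
Fragment 3: offset=0 data="Bwj" -> buffer=Bwj??????OJtF
Fragment 4: offset=6 data="MOt" -> buffer=Bwj???MOtOJtF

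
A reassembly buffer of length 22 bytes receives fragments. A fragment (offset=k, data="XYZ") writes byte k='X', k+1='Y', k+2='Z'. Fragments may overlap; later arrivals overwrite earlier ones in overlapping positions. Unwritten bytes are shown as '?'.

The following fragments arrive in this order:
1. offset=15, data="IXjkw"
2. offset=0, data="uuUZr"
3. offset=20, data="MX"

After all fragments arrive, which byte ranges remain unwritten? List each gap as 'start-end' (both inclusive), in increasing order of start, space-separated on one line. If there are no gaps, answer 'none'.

Fragment 1: offset=15 len=5
Fragment 2: offset=0 len=5
Fragment 3: offset=20 len=2
Gaps: 5-14

Answer: 5-14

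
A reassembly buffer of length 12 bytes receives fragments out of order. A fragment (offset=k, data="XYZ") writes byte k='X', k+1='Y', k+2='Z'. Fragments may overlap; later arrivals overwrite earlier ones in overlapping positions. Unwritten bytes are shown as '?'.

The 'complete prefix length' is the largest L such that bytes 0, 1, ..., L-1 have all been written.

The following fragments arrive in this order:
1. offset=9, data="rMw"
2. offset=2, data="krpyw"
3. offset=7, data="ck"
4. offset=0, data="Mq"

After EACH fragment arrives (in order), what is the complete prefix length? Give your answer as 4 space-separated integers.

Answer: 0 0 0 12

Derivation:
Fragment 1: offset=9 data="rMw" -> buffer=?????????rMw -> prefix_len=0
Fragment 2: offset=2 data="krpyw" -> buffer=??krpyw??rMw -> prefix_len=0
Fragment 3: offset=7 data="ck" -> buffer=??krpywckrMw -> prefix_len=0
Fragment 4: offset=0 data="Mq" -> buffer=MqkrpywckrMw -> prefix_len=12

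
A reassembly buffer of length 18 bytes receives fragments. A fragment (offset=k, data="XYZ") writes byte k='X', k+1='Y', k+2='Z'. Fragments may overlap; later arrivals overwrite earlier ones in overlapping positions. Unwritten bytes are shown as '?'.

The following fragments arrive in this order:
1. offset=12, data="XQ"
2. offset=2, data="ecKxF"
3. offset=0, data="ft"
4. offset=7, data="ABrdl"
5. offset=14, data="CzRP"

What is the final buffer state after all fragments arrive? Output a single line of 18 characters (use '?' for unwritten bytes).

Fragment 1: offset=12 data="XQ" -> buffer=????????????XQ????
Fragment 2: offset=2 data="ecKxF" -> buffer=??ecKxF?????XQ????
Fragment 3: offset=0 data="ft" -> buffer=ftecKxF?????XQ????
Fragment 4: offset=7 data="ABrdl" -> buffer=ftecKxFABrdlXQ????
Fragment 5: offset=14 data="CzRP" -> buffer=ftecKxFABrdlXQCzRP

Answer: ftecKxFABrdlXQCzRP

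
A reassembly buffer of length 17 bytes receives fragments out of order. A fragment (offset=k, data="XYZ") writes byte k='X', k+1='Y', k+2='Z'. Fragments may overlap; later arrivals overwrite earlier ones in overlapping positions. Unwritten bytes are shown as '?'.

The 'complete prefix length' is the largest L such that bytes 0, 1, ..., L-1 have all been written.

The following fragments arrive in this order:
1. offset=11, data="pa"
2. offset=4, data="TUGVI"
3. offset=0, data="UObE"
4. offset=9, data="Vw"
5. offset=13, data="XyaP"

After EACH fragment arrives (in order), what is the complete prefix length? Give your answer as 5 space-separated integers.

Fragment 1: offset=11 data="pa" -> buffer=???????????pa???? -> prefix_len=0
Fragment 2: offset=4 data="TUGVI" -> buffer=????TUGVI??pa???? -> prefix_len=0
Fragment 3: offset=0 data="UObE" -> buffer=UObETUGVI??pa???? -> prefix_len=9
Fragment 4: offset=9 data="Vw" -> buffer=UObETUGVIVwpa???? -> prefix_len=13
Fragment 5: offset=13 data="XyaP" -> buffer=UObETUGVIVwpaXyaP -> prefix_len=17

Answer: 0 0 9 13 17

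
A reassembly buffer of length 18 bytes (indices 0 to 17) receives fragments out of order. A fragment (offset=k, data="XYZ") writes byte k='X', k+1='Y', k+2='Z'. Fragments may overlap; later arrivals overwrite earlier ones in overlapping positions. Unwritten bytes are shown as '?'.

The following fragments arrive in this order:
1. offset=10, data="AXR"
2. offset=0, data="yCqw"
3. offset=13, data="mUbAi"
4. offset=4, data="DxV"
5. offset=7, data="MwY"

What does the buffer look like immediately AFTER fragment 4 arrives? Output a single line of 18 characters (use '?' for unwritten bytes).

Answer: yCqwDxV???AXRmUbAi

Derivation:
Fragment 1: offset=10 data="AXR" -> buffer=??????????AXR?????
Fragment 2: offset=0 data="yCqw" -> buffer=yCqw??????AXR?????
Fragment 3: offset=13 data="mUbAi" -> buffer=yCqw??????AXRmUbAi
Fragment 4: offset=4 data="DxV" -> buffer=yCqwDxV???AXRmUbAi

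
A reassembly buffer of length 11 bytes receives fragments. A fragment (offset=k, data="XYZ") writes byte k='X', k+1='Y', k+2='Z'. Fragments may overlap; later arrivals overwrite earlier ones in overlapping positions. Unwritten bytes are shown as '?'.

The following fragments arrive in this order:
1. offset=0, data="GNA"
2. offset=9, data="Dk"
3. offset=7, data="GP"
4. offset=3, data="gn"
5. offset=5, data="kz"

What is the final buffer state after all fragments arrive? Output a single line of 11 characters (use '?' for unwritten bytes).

Answer: GNAgnkzGPDk

Derivation:
Fragment 1: offset=0 data="GNA" -> buffer=GNA????????
Fragment 2: offset=9 data="Dk" -> buffer=GNA??????Dk
Fragment 3: offset=7 data="GP" -> buffer=GNA????GPDk
Fragment 4: offset=3 data="gn" -> buffer=GNAgn??GPDk
Fragment 5: offset=5 data="kz" -> buffer=GNAgnkzGPDk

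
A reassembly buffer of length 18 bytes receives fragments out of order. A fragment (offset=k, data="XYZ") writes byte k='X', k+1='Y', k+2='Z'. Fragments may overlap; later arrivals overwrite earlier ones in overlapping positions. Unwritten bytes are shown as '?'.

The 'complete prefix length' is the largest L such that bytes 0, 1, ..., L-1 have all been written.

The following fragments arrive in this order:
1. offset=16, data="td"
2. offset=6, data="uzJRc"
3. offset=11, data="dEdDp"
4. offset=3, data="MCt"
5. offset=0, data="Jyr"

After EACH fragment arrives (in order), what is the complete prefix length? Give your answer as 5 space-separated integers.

Answer: 0 0 0 0 18

Derivation:
Fragment 1: offset=16 data="td" -> buffer=????????????????td -> prefix_len=0
Fragment 2: offset=6 data="uzJRc" -> buffer=??????uzJRc?????td -> prefix_len=0
Fragment 3: offset=11 data="dEdDp" -> buffer=??????uzJRcdEdDptd -> prefix_len=0
Fragment 4: offset=3 data="MCt" -> buffer=???MCtuzJRcdEdDptd -> prefix_len=0
Fragment 5: offset=0 data="Jyr" -> buffer=JyrMCtuzJRcdEdDptd -> prefix_len=18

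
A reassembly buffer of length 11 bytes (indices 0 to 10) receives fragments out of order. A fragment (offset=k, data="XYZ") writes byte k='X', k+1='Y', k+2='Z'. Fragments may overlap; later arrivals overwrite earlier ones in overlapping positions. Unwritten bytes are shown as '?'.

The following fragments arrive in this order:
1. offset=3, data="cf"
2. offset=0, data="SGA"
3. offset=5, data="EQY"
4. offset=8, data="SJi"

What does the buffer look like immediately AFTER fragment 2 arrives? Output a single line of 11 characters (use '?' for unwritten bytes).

Fragment 1: offset=3 data="cf" -> buffer=???cf??????
Fragment 2: offset=0 data="SGA" -> buffer=SGAcf??????

Answer: SGAcf??????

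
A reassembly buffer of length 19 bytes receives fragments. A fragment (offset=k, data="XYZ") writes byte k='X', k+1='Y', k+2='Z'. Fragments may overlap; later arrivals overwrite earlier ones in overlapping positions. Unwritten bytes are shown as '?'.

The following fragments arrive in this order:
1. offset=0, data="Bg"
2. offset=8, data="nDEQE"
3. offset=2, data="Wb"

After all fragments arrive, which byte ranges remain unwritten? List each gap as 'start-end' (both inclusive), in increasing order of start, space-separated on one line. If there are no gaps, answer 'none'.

Fragment 1: offset=0 len=2
Fragment 2: offset=8 len=5
Fragment 3: offset=2 len=2
Gaps: 4-7 13-18

Answer: 4-7 13-18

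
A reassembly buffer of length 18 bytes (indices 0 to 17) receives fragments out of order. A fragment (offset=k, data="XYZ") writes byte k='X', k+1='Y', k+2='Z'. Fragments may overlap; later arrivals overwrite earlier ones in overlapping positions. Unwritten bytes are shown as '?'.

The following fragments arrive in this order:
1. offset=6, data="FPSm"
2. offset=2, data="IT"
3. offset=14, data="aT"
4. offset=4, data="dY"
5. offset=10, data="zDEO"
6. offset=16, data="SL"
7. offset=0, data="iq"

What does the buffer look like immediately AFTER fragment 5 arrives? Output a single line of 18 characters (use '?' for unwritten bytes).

Answer: ??ITdYFPSmzDEOaT??

Derivation:
Fragment 1: offset=6 data="FPSm" -> buffer=??????FPSm????????
Fragment 2: offset=2 data="IT" -> buffer=??IT??FPSm????????
Fragment 3: offset=14 data="aT" -> buffer=??IT??FPSm????aT??
Fragment 4: offset=4 data="dY" -> buffer=??ITdYFPSm????aT??
Fragment 5: offset=10 data="zDEO" -> buffer=??ITdYFPSmzDEOaT??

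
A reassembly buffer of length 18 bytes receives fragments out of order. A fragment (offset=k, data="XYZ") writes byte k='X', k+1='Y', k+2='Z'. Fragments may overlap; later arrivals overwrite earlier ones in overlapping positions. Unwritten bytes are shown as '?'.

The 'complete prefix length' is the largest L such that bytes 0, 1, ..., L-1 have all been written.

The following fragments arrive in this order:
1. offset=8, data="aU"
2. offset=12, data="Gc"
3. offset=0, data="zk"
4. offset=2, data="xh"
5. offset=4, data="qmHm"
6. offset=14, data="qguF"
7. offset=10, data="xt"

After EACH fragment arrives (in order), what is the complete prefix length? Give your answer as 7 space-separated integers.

Answer: 0 0 2 4 10 10 18

Derivation:
Fragment 1: offset=8 data="aU" -> buffer=????????aU???????? -> prefix_len=0
Fragment 2: offset=12 data="Gc" -> buffer=????????aU??Gc???? -> prefix_len=0
Fragment 3: offset=0 data="zk" -> buffer=zk??????aU??Gc???? -> prefix_len=2
Fragment 4: offset=2 data="xh" -> buffer=zkxh????aU??Gc???? -> prefix_len=4
Fragment 5: offset=4 data="qmHm" -> buffer=zkxhqmHmaU??Gc???? -> prefix_len=10
Fragment 6: offset=14 data="qguF" -> buffer=zkxhqmHmaU??GcqguF -> prefix_len=10
Fragment 7: offset=10 data="xt" -> buffer=zkxhqmHmaUxtGcqguF -> prefix_len=18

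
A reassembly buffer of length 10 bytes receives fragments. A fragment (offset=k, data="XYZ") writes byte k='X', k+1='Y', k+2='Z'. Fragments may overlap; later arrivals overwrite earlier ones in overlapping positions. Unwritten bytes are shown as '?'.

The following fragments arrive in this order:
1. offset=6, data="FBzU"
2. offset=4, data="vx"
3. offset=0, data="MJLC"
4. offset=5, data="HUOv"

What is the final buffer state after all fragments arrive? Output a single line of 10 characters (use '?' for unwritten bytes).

Answer: MJLCvHUOvU

Derivation:
Fragment 1: offset=6 data="FBzU" -> buffer=??????FBzU
Fragment 2: offset=4 data="vx" -> buffer=????vxFBzU
Fragment 3: offset=0 data="MJLC" -> buffer=MJLCvxFBzU
Fragment 4: offset=5 data="HUOv" -> buffer=MJLCvHUOvU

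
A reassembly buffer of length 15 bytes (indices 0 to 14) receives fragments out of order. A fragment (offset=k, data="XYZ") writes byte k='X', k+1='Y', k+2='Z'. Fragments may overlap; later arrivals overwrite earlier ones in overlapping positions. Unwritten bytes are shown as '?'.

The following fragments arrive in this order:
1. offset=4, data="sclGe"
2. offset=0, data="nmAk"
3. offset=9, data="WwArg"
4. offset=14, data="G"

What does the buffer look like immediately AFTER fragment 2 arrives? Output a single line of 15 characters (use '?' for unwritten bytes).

Answer: nmAksclGe??????

Derivation:
Fragment 1: offset=4 data="sclGe" -> buffer=????sclGe??????
Fragment 2: offset=0 data="nmAk" -> buffer=nmAksclGe??????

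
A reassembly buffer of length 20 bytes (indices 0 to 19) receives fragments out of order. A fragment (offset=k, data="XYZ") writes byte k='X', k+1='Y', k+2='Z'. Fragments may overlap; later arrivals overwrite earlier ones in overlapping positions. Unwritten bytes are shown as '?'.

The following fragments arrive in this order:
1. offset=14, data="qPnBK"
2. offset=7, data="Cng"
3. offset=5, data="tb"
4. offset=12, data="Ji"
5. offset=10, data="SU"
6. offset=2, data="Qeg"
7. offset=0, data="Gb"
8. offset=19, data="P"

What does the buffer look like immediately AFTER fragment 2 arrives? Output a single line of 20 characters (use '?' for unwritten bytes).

Answer: ???????Cng????qPnBK?

Derivation:
Fragment 1: offset=14 data="qPnBK" -> buffer=??????????????qPnBK?
Fragment 2: offset=7 data="Cng" -> buffer=???????Cng????qPnBK?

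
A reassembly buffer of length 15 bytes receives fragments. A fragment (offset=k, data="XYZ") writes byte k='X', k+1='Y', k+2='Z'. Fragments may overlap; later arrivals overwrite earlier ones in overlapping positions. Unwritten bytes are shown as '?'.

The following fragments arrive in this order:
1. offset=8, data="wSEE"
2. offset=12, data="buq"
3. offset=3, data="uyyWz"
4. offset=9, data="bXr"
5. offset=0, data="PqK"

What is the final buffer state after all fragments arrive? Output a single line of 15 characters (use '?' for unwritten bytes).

Answer: PqKuyyWzwbXrbuq

Derivation:
Fragment 1: offset=8 data="wSEE" -> buffer=????????wSEE???
Fragment 2: offset=12 data="buq" -> buffer=????????wSEEbuq
Fragment 3: offset=3 data="uyyWz" -> buffer=???uyyWzwSEEbuq
Fragment 4: offset=9 data="bXr" -> buffer=???uyyWzwbXrbuq
Fragment 5: offset=0 data="PqK" -> buffer=PqKuyyWzwbXrbuq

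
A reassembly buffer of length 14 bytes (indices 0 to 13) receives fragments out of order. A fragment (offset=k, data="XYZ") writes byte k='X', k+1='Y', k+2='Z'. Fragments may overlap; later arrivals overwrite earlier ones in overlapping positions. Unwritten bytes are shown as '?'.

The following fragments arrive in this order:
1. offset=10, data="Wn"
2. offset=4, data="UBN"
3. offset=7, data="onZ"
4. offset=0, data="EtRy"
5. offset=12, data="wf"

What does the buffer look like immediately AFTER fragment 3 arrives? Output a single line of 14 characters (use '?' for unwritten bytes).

Answer: ????UBNonZWn??

Derivation:
Fragment 1: offset=10 data="Wn" -> buffer=??????????Wn??
Fragment 2: offset=4 data="UBN" -> buffer=????UBN???Wn??
Fragment 3: offset=7 data="onZ" -> buffer=????UBNonZWn??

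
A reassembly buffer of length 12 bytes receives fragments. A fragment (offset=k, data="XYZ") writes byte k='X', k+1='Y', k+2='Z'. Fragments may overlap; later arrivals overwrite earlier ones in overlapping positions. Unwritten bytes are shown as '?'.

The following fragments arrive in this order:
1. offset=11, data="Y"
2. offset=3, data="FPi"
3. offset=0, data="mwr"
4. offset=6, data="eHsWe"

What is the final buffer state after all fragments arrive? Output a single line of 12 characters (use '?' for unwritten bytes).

Answer: mwrFPieHsWeY

Derivation:
Fragment 1: offset=11 data="Y" -> buffer=???????????Y
Fragment 2: offset=3 data="FPi" -> buffer=???FPi?????Y
Fragment 3: offset=0 data="mwr" -> buffer=mwrFPi?????Y
Fragment 4: offset=6 data="eHsWe" -> buffer=mwrFPieHsWeY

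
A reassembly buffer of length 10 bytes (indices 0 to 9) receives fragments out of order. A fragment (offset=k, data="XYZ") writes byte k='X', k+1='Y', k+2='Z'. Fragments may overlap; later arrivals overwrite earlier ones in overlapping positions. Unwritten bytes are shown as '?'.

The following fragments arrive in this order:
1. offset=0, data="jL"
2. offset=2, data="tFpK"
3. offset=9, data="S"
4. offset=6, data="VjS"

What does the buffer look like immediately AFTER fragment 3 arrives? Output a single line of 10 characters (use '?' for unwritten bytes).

Answer: jLtFpK???S

Derivation:
Fragment 1: offset=0 data="jL" -> buffer=jL????????
Fragment 2: offset=2 data="tFpK" -> buffer=jLtFpK????
Fragment 3: offset=9 data="S" -> buffer=jLtFpK???S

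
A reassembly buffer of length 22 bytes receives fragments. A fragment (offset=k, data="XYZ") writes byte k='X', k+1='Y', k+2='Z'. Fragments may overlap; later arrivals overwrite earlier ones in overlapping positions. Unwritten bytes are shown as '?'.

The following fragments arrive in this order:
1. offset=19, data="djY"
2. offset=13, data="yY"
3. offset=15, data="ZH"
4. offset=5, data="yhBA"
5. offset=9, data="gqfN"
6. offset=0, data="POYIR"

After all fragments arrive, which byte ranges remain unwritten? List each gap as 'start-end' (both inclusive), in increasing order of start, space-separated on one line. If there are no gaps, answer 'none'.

Fragment 1: offset=19 len=3
Fragment 2: offset=13 len=2
Fragment 3: offset=15 len=2
Fragment 4: offset=5 len=4
Fragment 5: offset=9 len=4
Fragment 6: offset=0 len=5
Gaps: 17-18

Answer: 17-18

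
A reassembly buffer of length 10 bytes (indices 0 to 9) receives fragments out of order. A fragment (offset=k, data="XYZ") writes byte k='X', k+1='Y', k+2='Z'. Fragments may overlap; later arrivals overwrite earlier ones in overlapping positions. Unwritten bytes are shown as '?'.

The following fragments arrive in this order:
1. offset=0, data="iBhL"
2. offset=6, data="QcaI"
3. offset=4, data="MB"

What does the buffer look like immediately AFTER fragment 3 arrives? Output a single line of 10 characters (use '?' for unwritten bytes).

Fragment 1: offset=0 data="iBhL" -> buffer=iBhL??????
Fragment 2: offset=6 data="QcaI" -> buffer=iBhL??QcaI
Fragment 3: offset=4 data="MB" -> buffer=iBhLMBQcaI

Answer: iBhLMBQcaI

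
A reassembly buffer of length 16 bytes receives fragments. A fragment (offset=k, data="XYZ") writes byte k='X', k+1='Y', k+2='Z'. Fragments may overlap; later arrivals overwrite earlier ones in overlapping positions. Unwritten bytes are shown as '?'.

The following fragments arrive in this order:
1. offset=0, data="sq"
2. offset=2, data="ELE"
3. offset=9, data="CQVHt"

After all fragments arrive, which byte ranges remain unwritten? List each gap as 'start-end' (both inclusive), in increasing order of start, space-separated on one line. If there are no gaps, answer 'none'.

Fragment 1: offset=0 len=2
Fragment 2: offset=2 len=3
Fragment 3: offset=9 len=5
Gaps: 5-8 14-15

Answer: 5-8 14-15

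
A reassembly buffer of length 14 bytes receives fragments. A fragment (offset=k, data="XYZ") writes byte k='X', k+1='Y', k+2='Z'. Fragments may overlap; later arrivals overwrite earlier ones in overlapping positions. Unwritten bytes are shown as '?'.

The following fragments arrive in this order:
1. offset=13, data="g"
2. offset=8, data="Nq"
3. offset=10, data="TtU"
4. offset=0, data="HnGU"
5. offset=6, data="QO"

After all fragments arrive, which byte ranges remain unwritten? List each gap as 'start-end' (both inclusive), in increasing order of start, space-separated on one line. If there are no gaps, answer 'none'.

Fragment 1: offset=13 len=1
Fragment 2: offset=8 len=2
Fragment 3: offset=10 len=3
Fragment 4: offset=0 len=4
Fragment 5: offset=6 len=2
Gaps: 4-5

Answer: 4-5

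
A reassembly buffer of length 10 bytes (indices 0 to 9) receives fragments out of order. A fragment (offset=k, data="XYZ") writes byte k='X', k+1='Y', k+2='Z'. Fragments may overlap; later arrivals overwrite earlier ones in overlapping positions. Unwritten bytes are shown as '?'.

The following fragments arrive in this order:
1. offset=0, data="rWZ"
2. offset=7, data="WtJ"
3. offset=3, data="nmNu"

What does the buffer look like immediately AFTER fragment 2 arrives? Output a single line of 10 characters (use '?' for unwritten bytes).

Answer: rWZ????WtJ

Derivation:
Fragment 1: offset=0 data="rWZ" -> buffer=rWZ???????
Fragment 2: offset=7 data="WtJ" -> buffer=rWZ????WtJ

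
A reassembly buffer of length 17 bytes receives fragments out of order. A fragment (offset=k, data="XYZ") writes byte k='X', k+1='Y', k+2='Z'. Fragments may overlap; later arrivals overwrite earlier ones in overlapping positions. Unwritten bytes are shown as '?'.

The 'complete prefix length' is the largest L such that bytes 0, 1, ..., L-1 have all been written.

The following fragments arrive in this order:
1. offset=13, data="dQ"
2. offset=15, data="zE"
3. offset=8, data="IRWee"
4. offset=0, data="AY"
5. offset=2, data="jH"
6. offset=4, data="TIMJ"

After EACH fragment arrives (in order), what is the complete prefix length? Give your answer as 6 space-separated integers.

Answer: 0 0 0 2 4 17

Derivation:
Fragment 1: offset=13 data="dQ" -> buffer=?????????????dQ?? -> prefix_len=0
Fragment 2: offset=15 data="zE" -> buffer=?????????????dQzE -> prefix_len=0
Fragment 3: offset=8 data="IRWee" -> buffer=????????IRWeedQzE -> prefix_len=0
Fragment 4: offset=0 data="AY" -> buffer=AY??????IRWeedQzE -> prefix_len=2
Fragment 5: offset=2 data="jH" -> buffer=AYjH????IRWeedQzE -> prefix_len=4
Fragment 6: offset=4 data="TIMJ" -> buffer=AYjHTIMJIRWeedQzE -> prefix_len=17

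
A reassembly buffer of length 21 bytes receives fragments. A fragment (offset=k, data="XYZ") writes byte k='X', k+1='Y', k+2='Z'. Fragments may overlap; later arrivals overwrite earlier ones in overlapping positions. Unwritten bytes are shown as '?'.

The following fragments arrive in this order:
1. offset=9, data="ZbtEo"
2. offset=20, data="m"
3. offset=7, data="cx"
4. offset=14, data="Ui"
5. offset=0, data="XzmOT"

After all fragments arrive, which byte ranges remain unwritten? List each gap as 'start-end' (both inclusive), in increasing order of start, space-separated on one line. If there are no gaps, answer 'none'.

Answer: 5-6 16-19

Derivation:
Fragment 1: offset=9 len=5
Fragment 2: offset=20 len=1
Fragment 3: offset=7 len=2
Fragment 4: offset=14 len=2
Fragment 5: offset=0 len=5
Gaps: 5-6 16-19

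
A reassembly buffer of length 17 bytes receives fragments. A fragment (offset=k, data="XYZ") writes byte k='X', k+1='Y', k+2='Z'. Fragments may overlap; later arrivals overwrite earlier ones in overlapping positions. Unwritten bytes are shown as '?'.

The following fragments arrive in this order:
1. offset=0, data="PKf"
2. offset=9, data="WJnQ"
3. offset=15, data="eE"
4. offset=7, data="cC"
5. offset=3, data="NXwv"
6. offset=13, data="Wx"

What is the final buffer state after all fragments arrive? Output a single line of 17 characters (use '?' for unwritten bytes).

Answer: PKfNXwvcCWJnQWxeE

Derivation:
Fragment 1: offset=0 data="PKf" -> buffer=PKf??????????????
Fragment 2: offset=9 data="WJnQ" -> buffer=PKf??????WJnQ????
Fragment 3: offset=15 data="eE" -> buffer=PKf??????WJnQ??eE
Fragment 4: offset=7 data="cC" -> buffer=PKf????cCWJnQ??eE
Fragment 5: offset=3 data="NXwv" -> buffer=PKfNXwvcCWJnQ??eE
Fragment 6: offset=13 data="Wx" -> buffer=PKfNXwvcCWJnQWxeE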